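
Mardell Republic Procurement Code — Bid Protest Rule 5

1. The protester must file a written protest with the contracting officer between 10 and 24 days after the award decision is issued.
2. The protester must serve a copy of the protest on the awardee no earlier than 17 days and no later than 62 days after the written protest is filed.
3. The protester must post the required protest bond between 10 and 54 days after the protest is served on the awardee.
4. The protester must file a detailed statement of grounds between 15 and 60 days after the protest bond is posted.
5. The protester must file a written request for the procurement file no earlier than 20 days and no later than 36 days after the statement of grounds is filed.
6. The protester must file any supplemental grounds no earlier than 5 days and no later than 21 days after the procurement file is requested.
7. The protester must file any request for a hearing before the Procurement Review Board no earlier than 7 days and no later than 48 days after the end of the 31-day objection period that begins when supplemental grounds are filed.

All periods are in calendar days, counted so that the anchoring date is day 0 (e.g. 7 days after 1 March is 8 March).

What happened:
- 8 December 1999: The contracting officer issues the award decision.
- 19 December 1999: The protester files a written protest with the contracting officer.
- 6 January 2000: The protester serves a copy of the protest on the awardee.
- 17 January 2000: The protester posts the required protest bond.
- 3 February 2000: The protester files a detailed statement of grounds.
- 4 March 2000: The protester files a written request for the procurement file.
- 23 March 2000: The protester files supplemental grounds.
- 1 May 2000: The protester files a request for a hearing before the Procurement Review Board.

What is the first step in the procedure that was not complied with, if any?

Step 1 — 10 and 24 days from 8 December 1999 (when the award decision is issued) are 18 December 1999 and 1 January 2000 respectively; done 19 December 1999, which is between those dates.
Step 2 — 17 and 62 days from 19 December 1999 (when the written protest is filed) are 5 January 2000 and 19 February 2000 respectively; 6 January 2000 falls inside that range.
Step 3 — 10 and 54 days from 6 January 2000 (when the protest is served on the awardee) are 16 January 2000 and 29 February 2000 respectively; 17 January 2000 falls inside that range.
Step 4 — 15 and 60 days from 17 January 2000 (when the protest bond is posted) are 1 February 2000 and 17 March 2000 respectively; done 3 February 2000, which is between those dates.
Step 5 — 20 and 36 days from 3 February 2000 (when the statement of grounds is filed) are 23 February 2000 and 10 March 2000 respectively; 4 March 2000 falls inside that range.
Step 6 — 5 and 21 days from 4 March 2000 (when the procurement file is requested) are 9 March 2000 and 25 March 2000 respectively; done 23 March 2000 — within the window.
Step 7 — 7 and 48 days from 23 April 2000 (end of the 31-day objection period, which began when supplemental grounds are filed on 23 March 2000) are 30 April 2000 and 10 June 2000 respectively; done 1 May 2000, which is between those dates.

None — every step was satisfied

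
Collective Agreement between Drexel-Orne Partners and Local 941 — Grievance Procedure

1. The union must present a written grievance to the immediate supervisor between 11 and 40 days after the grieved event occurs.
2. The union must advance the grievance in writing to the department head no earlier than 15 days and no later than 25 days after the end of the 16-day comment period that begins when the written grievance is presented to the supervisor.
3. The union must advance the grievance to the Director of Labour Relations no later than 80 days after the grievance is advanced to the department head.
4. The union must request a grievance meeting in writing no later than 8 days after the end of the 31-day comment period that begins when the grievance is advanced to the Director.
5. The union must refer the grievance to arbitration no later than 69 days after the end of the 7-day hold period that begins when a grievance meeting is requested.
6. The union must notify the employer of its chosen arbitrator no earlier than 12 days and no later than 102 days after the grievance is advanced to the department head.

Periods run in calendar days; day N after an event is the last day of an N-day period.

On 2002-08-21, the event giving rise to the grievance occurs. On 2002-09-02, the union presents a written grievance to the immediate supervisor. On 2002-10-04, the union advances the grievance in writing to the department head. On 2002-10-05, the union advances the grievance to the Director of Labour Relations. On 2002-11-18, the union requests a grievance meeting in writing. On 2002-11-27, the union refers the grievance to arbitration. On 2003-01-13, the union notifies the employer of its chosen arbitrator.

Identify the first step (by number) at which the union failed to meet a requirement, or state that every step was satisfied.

Step 4

Step 1: the window is 11–40 days after 2002-08-21 (when the grieved event occurs), so 2002-09-01 through 2002-09-30; done 2002-09-02 — within the window.
Step 2: the window is 15–25 days after 2002-09-18 (end of the 16-day comment period, which began when the written grievance is presented to the supervisor on 2002-09-02), so 2002-10-03 through 2002-10-13; done 2002-10-04, which is between those dates.
Step 3: 80 days after 2002-10-04 (when the grievance is advanced to the department head) is 2002-12-23; done 2002-10-05 — timely.
Step 4: 8 days after 2002-11-05 (end of the 31-day comment period, which began when the grievance is advanced to the Director on 2002-10-05) is 2002-11-13; not done until 2002-11-18, 5 days after the deadline.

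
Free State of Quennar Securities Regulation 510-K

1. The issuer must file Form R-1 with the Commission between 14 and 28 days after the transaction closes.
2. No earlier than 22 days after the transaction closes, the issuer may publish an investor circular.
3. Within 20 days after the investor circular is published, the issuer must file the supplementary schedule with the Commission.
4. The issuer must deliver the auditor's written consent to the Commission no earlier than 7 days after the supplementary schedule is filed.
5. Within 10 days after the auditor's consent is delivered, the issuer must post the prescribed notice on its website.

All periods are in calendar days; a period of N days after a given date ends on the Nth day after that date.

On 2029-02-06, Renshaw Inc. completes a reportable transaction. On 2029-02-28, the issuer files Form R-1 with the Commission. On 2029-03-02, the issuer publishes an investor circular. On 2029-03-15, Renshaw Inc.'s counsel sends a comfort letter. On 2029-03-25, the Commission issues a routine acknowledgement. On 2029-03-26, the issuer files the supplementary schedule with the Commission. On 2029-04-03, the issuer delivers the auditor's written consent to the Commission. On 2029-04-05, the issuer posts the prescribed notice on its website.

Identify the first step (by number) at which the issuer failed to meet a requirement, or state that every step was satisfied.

Step 1: the window is 14–28 days after 2029-02-06 (when the transaction closes), so 2029-02-20 through 2029-03-06; 2029-02-28 falls inside that range.
Step 2: the earliest permitted date is 22 days after 2029-02-06 (when the transaction closes), i.e. 2029-02-28; done 2029-03-02 — permitted.
Step 3: 20 days after 2029-03-02 (when the investor circular is published) is 2029-03-22; not done until 2029-03-26, 4 days after the deadline.

Step 3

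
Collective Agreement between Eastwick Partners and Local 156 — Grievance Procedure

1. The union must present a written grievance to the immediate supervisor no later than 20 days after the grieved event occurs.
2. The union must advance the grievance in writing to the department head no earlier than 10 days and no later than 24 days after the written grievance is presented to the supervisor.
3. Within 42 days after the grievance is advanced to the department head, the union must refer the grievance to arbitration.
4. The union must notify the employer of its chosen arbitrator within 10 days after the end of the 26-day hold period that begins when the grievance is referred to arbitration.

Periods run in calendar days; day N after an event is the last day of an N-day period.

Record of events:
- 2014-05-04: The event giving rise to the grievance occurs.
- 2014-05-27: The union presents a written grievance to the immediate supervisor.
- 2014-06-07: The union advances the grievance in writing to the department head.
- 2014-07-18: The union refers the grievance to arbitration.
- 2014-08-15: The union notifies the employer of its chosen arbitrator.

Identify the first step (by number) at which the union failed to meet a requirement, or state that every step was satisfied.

(1) due by 2014-05-04 + 20 days = 2014-05-24; 2014-05-27 misses that deadline by 3 days.
That is the first point of non-compliance.

Step 1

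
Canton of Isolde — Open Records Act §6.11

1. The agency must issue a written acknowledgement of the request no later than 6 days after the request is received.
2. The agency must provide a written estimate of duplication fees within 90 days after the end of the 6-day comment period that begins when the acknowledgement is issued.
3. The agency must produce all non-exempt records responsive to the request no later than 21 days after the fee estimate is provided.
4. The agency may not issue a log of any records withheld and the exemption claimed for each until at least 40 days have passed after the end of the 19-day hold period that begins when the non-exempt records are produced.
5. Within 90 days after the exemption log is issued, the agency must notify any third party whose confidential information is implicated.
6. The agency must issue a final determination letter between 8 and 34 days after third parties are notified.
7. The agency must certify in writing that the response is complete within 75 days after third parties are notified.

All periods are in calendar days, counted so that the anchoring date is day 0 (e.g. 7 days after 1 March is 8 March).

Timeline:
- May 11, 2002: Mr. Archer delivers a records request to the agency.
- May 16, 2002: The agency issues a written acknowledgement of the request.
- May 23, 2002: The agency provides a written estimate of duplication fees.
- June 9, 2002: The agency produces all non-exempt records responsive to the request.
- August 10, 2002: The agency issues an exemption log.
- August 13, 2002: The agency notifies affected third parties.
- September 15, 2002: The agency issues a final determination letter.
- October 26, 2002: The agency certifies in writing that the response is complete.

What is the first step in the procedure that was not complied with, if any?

None — every step was satisfied

(1) due by May 11, 2002 + 6 days = May 17, 2002; completed May 16, 2002, before the deadline.
(2) due by May 22, 2002 + 90 days = August 20, 2002; May 23, 2002 is within that limit.
(3) due by May 23, 2002 + 21 days = June 13, 2002; done June 9, 2002 — timely.
(4) permitted from June 28, 2002 + 40 days = August 7, 2002 onward; August 10, 2002 is on or after that date.
(5) due by August 10, 2002 + 90 days = November 8, 2002; completed August 13, 2002, before the deadline.
(6) the permitted window runs from August 13, 2002 + 8 = August 21, 2002 to August 13, 2002 + 34 = September 16, 2002; done September 15, 2002 — within the window.
(7) due by August 13, 2002 + 75 days = October 27, 2002; October 26, 2002 is within that limit.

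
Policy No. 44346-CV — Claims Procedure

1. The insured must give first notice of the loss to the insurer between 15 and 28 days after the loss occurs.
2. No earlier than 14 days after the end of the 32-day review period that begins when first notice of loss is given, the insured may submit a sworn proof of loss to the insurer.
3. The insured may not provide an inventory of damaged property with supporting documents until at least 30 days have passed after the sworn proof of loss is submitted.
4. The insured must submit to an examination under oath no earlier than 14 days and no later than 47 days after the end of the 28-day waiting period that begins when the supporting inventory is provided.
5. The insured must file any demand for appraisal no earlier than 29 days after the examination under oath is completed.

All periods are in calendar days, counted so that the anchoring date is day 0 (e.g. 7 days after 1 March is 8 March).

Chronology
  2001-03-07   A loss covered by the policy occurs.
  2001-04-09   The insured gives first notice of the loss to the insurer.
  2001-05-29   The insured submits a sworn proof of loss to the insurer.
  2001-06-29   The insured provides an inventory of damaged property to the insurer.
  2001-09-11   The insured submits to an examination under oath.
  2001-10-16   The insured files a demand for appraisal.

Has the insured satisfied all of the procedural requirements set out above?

No

Step 1 — 15 and 28 days from 2001-03-07 (when the loss occurs) are 2001-03-22 and 2001-04-04 respectively; 2001-04-09 is 5 days past the end of the window.
That is the first point of non-compliance.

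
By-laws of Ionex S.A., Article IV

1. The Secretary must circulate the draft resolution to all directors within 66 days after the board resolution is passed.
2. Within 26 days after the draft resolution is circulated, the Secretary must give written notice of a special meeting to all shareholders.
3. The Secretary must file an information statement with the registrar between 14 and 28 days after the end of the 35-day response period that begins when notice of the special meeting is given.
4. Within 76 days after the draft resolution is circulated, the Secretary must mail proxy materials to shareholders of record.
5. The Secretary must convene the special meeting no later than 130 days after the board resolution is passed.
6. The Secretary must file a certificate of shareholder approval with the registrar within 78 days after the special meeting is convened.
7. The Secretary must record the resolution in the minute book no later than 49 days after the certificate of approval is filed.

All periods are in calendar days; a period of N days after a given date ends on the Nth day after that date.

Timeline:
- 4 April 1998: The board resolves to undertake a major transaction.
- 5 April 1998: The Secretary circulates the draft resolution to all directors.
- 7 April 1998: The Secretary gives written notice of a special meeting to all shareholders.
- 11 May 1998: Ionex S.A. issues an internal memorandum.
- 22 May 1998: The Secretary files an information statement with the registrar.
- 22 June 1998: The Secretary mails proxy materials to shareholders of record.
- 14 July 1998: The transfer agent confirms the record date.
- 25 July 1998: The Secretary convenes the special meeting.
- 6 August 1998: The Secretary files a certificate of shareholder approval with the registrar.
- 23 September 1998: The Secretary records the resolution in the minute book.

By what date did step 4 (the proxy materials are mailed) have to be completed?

Step 4 runs from 5 April 1998, when the draft resolution is circulated. 76 days after 5 April 1998 is 20 June 1998.

20 June 1998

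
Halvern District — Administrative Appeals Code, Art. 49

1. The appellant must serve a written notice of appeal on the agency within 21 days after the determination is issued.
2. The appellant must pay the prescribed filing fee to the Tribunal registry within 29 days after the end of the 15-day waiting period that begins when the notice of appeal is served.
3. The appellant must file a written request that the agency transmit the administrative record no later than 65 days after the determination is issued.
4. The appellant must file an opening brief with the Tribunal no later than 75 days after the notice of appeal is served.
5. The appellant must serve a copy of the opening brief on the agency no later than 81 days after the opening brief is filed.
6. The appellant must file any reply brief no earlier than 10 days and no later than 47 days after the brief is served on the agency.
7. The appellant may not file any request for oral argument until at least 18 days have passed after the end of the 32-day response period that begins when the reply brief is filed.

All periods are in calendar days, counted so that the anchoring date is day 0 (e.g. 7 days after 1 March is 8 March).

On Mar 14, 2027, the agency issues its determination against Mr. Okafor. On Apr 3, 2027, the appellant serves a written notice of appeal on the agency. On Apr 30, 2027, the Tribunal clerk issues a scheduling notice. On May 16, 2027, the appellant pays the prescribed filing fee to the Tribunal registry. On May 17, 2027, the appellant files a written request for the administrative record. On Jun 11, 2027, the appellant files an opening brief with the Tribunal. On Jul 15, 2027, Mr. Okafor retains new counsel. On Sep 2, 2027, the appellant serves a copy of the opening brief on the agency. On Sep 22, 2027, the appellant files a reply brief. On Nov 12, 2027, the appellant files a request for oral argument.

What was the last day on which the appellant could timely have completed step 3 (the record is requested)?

May 18, 2027

Step 3 runs from Mar 14, 2027, when the determination is issued. 65 days after Mar 14, 2027 is May 18, 2027.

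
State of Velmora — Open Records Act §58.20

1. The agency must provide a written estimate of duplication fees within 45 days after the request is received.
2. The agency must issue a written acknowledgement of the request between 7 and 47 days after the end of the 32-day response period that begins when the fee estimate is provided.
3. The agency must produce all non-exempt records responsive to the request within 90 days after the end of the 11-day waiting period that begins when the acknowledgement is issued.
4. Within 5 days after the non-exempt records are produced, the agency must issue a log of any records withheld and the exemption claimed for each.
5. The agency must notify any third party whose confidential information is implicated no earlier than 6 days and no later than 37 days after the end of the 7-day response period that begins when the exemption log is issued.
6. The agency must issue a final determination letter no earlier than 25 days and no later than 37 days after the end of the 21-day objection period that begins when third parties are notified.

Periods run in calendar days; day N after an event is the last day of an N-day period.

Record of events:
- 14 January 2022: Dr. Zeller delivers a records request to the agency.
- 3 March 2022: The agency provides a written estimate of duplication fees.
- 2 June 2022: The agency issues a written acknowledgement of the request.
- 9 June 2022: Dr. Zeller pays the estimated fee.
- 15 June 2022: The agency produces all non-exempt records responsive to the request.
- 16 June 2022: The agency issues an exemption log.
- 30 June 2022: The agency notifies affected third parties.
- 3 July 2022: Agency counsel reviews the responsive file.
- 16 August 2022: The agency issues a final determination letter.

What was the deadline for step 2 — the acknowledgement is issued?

21 May 2022

The fee estimate is provided on 3 March 2022; the 32-day response period therefore ends 4 April 2022, and step 2 runs from that date. The window is 7–47 days after 4 April 2022; it closes on 21 May 2022.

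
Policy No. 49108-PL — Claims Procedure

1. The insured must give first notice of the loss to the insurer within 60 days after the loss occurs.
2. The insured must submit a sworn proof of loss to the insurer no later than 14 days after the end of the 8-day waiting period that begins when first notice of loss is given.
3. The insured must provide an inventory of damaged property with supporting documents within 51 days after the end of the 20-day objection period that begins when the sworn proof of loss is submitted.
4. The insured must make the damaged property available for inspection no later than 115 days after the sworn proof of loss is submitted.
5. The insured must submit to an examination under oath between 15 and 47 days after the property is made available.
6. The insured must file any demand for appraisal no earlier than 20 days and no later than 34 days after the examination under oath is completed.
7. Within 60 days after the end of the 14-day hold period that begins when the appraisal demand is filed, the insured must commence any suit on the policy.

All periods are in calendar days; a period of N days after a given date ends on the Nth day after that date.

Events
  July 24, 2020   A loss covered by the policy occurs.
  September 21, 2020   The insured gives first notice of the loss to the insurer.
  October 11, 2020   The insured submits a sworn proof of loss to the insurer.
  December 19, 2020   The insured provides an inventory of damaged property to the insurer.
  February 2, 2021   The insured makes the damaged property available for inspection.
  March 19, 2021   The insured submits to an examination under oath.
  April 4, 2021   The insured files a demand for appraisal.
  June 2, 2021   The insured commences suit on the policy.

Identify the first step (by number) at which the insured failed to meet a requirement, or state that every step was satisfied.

(1) due by July 24, 2020 + 60 days = September 22, 2020; September 21, 2020 is within that limit.
(2) due by September 29, 2020 + 14 days = October 13, 2020; completed October 11, 2020, before the deadline.
(3) due by October 31, 2020 + 51 days = December 21, 2020; December 19, 2020 is within that limit.
(4) due by October 11, 2020 + 115 days = February 3, 2021; completed February 2, 2021, before the deadline.
(5) the permitted window runs from February 2, 2021 + 15 = February 17, 2021 to February 2, 2021 + 47 = March 21, 2021; done March 19, 2021, which is between those dates.
(6) the permitted window runs from March 19, 2021 + 20 = April 8, 2021 to March 19, 2021 + 34 = April 22, 2021; April 4, 2021 is 4 days too early.
The procedure was therefore not followed at step 6.

Step 6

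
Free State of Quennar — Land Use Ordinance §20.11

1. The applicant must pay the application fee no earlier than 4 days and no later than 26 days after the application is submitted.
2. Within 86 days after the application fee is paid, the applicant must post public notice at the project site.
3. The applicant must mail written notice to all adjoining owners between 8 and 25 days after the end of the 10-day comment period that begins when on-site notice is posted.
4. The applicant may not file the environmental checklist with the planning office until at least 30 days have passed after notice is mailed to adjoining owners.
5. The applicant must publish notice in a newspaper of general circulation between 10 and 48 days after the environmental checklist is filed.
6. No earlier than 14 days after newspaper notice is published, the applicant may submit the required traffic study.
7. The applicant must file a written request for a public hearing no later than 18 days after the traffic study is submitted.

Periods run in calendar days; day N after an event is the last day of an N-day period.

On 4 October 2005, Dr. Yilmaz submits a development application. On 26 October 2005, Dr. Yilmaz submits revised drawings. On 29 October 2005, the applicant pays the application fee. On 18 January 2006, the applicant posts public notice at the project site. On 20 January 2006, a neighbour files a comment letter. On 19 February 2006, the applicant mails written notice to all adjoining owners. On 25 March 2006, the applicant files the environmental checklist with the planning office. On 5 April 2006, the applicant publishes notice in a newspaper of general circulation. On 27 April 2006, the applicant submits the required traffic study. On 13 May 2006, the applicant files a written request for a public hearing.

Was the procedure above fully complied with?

Yes

Step 1: the window is 4–26 days after 4 October 2005 (when the application is submitted), so 8 October 2005 through 30 October 2005; done 29 October 2005 — within the window.
Step 2: 86 days after 29 October 2005 (when the application fee is paid) is 23 January 2006; done 18 January 2006 — timely.
Step 3: the window is 8–25 days after 28 January 2006 (end of the 10-day comment period, which began when on-site notice is posted on 18 January 2006), so 5 February 2006 through 22 February 2006; 19 February 2006 falls inside that range.
Step 4: the earliest permitted date is 30 days after 19 February 2006 (when notice is mailed to adjoining owners), i.e. 21 March 2006; done 25 March 2006 — permitted.
Step 5: the window is 10–48 days after 25 March 2006 (when the environmental checklist is filed), so 4 April 2006 through 12 May 2006; 5 April 2006 falls inside that range.
Step 6: the earliest permitted date is 14 days after 5 April 2006 (when newspaper notice is published), i.e. 19 April 2006; done 27 April 2006 — permitted.
Step 7: 18 days after 27 April 2006 (when the traffic study is submitted) is 15 May 2006; 13 May 2006 is within that limit.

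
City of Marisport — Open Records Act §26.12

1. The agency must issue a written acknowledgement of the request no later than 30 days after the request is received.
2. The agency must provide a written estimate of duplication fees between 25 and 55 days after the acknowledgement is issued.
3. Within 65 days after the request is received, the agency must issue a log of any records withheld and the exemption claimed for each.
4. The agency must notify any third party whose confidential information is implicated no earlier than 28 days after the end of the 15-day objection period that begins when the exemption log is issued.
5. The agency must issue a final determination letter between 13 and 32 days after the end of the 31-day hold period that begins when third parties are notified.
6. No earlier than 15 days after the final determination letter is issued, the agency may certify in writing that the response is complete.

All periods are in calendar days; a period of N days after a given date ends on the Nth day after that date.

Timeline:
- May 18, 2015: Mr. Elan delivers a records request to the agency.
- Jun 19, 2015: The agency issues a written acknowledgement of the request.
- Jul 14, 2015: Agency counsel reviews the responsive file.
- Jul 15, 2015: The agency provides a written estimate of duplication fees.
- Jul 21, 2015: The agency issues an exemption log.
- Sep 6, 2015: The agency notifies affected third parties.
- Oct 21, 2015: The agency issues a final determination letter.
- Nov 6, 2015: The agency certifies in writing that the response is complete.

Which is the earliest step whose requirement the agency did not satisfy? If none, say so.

(1) due by May 18, 2015 + 30 days = Jun 17, 2015; not done until Jun 19, 2015, 2 days after the deadline.
The procedure was therefore not followed at step 1.

Step 1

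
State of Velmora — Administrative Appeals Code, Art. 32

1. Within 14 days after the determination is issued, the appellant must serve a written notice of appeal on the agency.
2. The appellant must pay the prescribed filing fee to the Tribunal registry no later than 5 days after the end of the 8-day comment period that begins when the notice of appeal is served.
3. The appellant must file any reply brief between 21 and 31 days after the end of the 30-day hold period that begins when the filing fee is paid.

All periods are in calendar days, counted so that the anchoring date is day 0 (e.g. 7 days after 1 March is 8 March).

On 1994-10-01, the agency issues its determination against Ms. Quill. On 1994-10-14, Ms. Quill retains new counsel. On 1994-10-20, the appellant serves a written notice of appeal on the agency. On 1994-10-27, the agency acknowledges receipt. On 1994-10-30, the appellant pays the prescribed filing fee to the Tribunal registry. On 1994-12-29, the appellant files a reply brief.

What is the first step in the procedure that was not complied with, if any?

Step 1: 14 days after 1994-10-01 (when the determination is issued) is 1994-10-15; 1994-10-20 misses that deadline by 5 days.

Step 1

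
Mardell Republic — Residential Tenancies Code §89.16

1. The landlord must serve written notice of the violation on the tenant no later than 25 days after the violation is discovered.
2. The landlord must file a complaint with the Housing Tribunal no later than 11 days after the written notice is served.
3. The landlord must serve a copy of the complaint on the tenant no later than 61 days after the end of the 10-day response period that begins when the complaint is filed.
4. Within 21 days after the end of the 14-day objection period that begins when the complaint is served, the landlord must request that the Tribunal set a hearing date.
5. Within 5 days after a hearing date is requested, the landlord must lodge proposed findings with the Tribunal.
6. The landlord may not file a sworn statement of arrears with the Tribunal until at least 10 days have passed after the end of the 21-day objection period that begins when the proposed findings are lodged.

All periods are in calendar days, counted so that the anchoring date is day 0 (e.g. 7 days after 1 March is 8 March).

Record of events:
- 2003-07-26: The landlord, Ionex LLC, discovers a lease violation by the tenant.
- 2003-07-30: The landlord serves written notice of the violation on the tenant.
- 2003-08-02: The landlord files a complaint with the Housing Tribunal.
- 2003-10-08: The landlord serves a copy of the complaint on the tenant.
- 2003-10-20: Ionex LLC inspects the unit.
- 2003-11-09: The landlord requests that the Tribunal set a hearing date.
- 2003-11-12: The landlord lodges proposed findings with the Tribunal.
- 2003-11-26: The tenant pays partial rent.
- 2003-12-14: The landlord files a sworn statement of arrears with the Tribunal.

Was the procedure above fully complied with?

Yes

Step 1 — counting 25 days from 2003-07-26 (when the violation is discovered) gives a deadline of 2003-08-20; done 2003-07-30 — timely.
Step 2 — counting 11 days from 2003-07-30 (when the written notice is served) gives a deadline of 2003-08-10; completed 2003-08-02, before the deadline.
Step 3 — counting 61 days from 2003-08-12 (end of the 10-day response period, which began when the complaint is filed on 2003-08-02) gives a deadline of 2003-10-12; done 2003-10-08 — timely.
Step 4 — counting 21 days from 2003-10-22 (end of the 14-day objection period, which began when the complaint is served on 2003-10-08) gives a deadline of 2003-11-12; 2003-11-09 is within that limit.
Step 5 — counting 5 days from 2003-11-09 (when a hearing date is requested) gives a deadline of 2003-11-14; completed 2003-11-12, before the deadline.
Step 6 — must wait 10 days from 2003-12-03 (end of the 21-day objection period, which began when the proposed findings are lodged on 2003-11-12), so not before 2003-12-13; done 2003-12-14 — permitted.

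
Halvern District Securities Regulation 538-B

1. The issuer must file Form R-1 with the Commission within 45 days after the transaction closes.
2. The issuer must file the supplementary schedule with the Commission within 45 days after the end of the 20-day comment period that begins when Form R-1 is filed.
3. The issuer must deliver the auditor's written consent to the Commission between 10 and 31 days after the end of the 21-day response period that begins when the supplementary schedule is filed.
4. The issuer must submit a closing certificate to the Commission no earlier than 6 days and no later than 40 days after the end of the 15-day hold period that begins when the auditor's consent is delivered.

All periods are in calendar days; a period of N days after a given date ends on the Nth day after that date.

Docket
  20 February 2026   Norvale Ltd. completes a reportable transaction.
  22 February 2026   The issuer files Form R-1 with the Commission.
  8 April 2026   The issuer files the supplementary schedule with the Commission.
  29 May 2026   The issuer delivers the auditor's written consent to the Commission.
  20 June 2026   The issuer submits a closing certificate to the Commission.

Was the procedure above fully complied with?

Step 1: 45 days after 20 February 2026 (when the transaction closes) is 6 April 2026; completed 22 February 2026, before the deadline.
Step 2: 45 days after 14 March 2026 (end of the 20-day comment period, which began when Form R-1 is filed on 22 February 2026) is 28 April 2026; 8 April 2026 is within that limit.
Step 3: the window is 10–31 days after 29 April 2026 (end of the 21-day response period, which began when the supplementary schedule is filed on 8 April 2026), so 9 May 2026 through 30 May 2026; done 29 May 2026 — within the window.
Step 4: the window is 6–40 days after 13 June 2026 (end of the 15-day hold period, which began when the auditor's consent is delivered on 29 May 2026), so 19 June 2026 through 23 July 2026; done 20 June 2026, which is between those dates.

Yes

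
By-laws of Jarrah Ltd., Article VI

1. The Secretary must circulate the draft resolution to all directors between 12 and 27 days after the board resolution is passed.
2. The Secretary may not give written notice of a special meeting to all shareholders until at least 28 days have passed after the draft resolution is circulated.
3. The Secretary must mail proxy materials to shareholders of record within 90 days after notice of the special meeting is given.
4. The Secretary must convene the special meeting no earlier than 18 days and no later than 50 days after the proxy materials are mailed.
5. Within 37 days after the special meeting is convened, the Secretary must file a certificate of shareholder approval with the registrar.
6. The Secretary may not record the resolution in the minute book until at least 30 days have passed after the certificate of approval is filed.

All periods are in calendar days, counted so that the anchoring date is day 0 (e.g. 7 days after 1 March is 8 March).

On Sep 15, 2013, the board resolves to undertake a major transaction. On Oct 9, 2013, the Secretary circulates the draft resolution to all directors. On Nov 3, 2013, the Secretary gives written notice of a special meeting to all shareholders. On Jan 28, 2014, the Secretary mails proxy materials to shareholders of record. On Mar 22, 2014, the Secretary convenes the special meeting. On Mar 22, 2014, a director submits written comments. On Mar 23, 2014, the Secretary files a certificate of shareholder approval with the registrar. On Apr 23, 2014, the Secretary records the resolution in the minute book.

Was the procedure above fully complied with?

No

(1) the permitted window runs from Sep 15, 2013 + 12 = Sep 27, 2013 to Sep 15, 2013 + 27 = Oct 12, 2013; Oct 9, 2013 falls inside that range.
(2) permitted from Oct 9, 2013 + 28 days = Nov 6, 2013 onward; Nov 3, 2013 is 3 days before the earliest permitted date.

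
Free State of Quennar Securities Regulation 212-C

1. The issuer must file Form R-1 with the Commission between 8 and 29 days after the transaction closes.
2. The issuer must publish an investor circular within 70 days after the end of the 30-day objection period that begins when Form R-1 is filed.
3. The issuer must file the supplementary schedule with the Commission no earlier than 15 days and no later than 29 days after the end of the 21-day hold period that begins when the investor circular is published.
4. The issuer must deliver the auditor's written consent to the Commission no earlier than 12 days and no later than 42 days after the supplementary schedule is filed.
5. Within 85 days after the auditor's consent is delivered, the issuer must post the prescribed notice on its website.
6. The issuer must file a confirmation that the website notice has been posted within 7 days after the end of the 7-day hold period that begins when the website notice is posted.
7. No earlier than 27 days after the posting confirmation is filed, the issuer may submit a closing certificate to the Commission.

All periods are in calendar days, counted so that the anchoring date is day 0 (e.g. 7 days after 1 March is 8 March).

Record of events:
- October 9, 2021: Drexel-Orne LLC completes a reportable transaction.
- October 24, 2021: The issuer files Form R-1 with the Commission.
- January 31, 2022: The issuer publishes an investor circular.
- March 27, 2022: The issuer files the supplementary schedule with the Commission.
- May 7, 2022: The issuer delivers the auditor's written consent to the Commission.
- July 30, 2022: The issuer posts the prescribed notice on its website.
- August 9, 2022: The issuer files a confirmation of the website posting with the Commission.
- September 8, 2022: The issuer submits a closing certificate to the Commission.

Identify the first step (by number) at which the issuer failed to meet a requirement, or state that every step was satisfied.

Step 3

Step 1: the window is 8–29 days after October 9, 2021 (when the transaction closes), so October 17, 2021 through November 7, 2021; done October 24, 2021 — within the window.
Step 2: 70 days after November 23, 2021 (end of the 30-day objection period, which began when Form R-1 is filed on October 24, 2021) is February 1, 2022; done January 31, 2022 — timely.
Step 3: the window is 15–29 days after February 21, 2022 (end of the 21-day hold period, which began when the investor circular is published on January 31, 2022), so March 8, 2022 through March 22, 2022; March 27, 2022 is 5 days past the end of the window.
That is the first point of non-compliance.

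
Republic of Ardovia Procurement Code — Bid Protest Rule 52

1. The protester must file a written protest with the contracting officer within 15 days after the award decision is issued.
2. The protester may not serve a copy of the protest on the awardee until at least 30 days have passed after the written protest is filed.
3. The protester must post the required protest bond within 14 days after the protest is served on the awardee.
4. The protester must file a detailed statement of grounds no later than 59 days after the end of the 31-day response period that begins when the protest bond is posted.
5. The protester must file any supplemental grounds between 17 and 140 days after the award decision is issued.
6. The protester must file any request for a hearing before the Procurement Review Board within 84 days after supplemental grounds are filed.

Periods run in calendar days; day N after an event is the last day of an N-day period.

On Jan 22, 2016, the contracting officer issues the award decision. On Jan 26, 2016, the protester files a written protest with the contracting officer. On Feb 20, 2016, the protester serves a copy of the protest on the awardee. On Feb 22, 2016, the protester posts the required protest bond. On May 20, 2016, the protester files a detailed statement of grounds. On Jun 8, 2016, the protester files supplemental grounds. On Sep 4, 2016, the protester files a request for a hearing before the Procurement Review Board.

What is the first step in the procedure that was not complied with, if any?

Step 2

(1) due by Jan 22, 2016 + 15 days = Feb 6, 2016; done Jan 26, 2016 — timely.
(2) permitted from Jan 26, 2016 + 30 days = Feb 25, 2016 onward; acted on Feb 20, 2016, 5 days prematurely.
The analysis stops there.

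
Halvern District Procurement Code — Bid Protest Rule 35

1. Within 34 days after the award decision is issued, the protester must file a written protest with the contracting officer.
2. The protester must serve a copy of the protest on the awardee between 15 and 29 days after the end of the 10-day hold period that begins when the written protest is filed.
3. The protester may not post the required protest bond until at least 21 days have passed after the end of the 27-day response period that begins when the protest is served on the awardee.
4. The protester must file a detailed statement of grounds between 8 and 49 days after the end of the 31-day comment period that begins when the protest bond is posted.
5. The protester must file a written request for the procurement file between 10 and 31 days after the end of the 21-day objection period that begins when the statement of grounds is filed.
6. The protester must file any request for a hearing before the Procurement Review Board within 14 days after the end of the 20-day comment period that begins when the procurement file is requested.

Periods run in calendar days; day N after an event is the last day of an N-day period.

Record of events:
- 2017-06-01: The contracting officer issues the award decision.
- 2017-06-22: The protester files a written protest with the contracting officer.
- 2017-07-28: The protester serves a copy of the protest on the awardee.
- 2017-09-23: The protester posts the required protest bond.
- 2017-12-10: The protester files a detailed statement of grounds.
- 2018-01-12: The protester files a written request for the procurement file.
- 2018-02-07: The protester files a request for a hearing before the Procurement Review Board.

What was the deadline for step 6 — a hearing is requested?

2018-02-15

The procurement file is requested on 2018-01-12; the 20-day comment period therefore ends 2018-02-01, and step 6 runs from that date. 14 days after 2018-02-01 is 2018-02-15.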